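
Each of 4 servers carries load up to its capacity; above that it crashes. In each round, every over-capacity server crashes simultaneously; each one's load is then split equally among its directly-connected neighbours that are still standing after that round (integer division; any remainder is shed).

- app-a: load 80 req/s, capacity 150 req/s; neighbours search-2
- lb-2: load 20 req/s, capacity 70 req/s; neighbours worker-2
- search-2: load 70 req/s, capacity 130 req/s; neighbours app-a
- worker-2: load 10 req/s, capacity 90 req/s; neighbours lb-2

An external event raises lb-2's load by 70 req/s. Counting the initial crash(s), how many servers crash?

Round 1 — lb-2 at 90 > 70. lb-2 crashes.
  lb-2 sheds 90 req/s to worker-2: 90 each.
    worker-2: 10+90 = 100 > 90
Round 2 — worker-2 crashes.
  worker-2 sheds 100 req/s: no online neighbours, lost.
No further crashes.

2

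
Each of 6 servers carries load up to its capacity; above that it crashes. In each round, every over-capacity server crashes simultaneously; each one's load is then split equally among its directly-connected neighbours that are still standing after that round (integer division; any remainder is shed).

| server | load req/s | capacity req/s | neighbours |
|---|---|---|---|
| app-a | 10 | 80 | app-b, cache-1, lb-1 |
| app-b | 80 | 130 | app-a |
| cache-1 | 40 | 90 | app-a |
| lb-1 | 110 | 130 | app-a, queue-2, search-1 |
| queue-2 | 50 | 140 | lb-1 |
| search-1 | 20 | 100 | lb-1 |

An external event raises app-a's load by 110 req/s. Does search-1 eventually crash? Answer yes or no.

no

Round 1 — app-a at 120 > 80. app-a crashes.
  app-a sheds 120 req/s to app-b, cache-1, lb-1: 40 each.
    app-b: 80+40 = 120 ≤ 130
    cache-1: 40+40 = 80 ≤ 90
    lb-1: 110+40 = 150 > 130
Round 2 — lb-1 crashes.
  lb-1 sheds 150 req/s to queue-2, search-1: 75 each.
    queue-2: 50+75 = 125 ≤ 140
    search-1: 20+75 = 95 ≤ 100
No further crashes.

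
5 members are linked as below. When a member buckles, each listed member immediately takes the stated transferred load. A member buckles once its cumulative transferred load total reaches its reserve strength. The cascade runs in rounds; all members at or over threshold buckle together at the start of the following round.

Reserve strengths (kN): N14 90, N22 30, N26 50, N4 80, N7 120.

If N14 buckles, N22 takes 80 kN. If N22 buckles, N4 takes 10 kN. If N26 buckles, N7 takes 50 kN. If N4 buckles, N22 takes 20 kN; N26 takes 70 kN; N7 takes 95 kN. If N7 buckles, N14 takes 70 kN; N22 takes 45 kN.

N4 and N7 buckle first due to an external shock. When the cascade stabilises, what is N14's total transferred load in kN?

Round 1 — N4, N7 buckle (initial).
  N14: +70 → 70 < 90
  N22: +20+45 → 65 ≥ 30
  N26: +70 → 70 ≥ 50
Round 2 — N22, N26 buckle.
No further bucklings.

70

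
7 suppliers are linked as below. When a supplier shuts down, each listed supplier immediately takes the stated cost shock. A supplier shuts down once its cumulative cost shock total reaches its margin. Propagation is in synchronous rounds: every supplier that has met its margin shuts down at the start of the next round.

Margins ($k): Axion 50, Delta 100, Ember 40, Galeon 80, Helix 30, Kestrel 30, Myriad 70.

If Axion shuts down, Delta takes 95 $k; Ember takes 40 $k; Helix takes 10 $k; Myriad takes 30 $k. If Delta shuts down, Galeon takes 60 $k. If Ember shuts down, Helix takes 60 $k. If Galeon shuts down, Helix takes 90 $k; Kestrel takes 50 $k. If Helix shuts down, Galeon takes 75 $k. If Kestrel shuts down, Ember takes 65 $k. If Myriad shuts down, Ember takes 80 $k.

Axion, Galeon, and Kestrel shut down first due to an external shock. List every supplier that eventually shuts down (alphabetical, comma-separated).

Axion, Ember, Galeon, Helix, Kestrel

Round 1 — Axion, Galeon, Kestrel shut down (initial).
  Delta: +95 → 95 < 100
  Ember: +40+65 → 105 ≥ 40
  Helix: +10+90 → 100 ≥ 30
  Myriad: +30 → 30 < 70
Round 2 — Ember, Helix shut down.
No further shutdowns.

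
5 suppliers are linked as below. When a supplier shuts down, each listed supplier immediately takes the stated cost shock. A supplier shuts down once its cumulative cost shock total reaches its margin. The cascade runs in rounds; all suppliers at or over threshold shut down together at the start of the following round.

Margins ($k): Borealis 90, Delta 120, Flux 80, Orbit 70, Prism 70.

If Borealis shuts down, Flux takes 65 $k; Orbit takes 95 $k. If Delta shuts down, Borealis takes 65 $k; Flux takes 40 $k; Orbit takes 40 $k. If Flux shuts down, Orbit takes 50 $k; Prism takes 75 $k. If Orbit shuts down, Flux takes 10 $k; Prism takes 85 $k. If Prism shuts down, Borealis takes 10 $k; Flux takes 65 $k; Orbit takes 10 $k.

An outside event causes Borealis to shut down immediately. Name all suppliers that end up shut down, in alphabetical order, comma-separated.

Borealis, Flux, Orbit, Prism

Round 1 — Borealis shuts down (initial).
  Flux: +65 → 65 < 80
  Orbit: +95 → 95 ≥ 70
Round 2 — Orbit shuts down.
  Flux: +10 → 75 < 80
  Prism: +85 → 85 ≥ 70
Round 3 — Prism shuts down.
  Flux: +65 → 140 ≥ 80
Round 4 — Flux shuts down.
No further shutdowns.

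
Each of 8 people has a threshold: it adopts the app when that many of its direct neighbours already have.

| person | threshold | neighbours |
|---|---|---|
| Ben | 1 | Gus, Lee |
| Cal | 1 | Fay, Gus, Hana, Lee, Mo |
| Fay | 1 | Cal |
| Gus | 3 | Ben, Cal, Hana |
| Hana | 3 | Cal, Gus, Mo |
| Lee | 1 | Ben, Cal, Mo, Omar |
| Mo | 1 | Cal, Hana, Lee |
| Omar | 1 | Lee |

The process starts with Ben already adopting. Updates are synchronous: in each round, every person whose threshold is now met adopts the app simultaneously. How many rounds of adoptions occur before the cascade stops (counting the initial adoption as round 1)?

Round 1 — Ben adopts the app (initial).
Round 2 — checking thresholds:
  Gus: 1 of 3 neighbours < 3, not yet.
  Lee: 1 of 4 neighbours ≥ 1, adopts the app.
Round 3 — checking thresholds:
  Cal: 1 of 5 neighbours ≥ 1, adopts the app.
  Gus: 1 of 3 neighbours < 3, not yet.
  Mo: 1 of 3 neighbours ≥ 1, adopts the app.
  Omar: 1 of 1 neighbours ≥ 1, adopts the app.
Round 4 — checking thresholds:
  Fay: 1 of 1 neighbours ≥ 1, adopts the app.
  Gus: 2 of 3 neighbours < 3, not yet.
  Hana: 2 of 3 neighbours < 3, not yet.
Round 5 — no new adoptions; cascade stops.

4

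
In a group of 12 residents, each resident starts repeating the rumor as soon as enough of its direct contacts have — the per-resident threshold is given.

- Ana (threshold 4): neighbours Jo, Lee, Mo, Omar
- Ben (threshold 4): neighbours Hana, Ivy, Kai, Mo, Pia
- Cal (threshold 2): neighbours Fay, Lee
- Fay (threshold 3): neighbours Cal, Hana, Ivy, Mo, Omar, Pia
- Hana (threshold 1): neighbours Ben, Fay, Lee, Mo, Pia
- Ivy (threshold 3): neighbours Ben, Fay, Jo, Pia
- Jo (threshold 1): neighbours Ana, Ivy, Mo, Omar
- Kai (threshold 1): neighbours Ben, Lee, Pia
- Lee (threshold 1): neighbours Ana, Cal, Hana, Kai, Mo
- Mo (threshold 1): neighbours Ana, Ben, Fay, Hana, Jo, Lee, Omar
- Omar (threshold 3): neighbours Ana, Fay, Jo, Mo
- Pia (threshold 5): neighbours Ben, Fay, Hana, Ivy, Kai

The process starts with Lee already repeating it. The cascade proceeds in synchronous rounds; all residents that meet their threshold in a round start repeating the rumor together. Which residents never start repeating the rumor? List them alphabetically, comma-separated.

Ana, Ben, Cal, Fay, Ivy, Omar, Pia

Round 1 — Lee starts repeating the rumor (initial).
Round 2 — checking thresholds:
  Ana: 1 of 4 neighbours < 4, holds.
  Cal: 1 of 2 neighbours < 2, holds.
  Hana: 1 of 5 neighbours ≥ 1, starts repeating the rumor.
  Kai: 1 of 3 neighbours ≥ 1, starts repeating the rumor.
  Mo: 1 of 7 neighbours ≥ 1, starts repeating the rumor.
Round 3 — checking thresholds:
  Ana: 2 of 4 neighbours < 4, holds.
  Ben: 3 of 5 neighbours < 4, holds.
  Cal: 1 of 2 neighbours < 2, holds.
  Fay: 2 of 6 neighbours < 3, holds.
  Jo: 1 of 4 neighbours ≥ 1, starts repeating the rumor.
  Omar: 1 of 4 neighbours < 3, holds.
  Pia: 2 of 5 neighbours < 5, holds.
Round 4 — no new spreads; cascade stops.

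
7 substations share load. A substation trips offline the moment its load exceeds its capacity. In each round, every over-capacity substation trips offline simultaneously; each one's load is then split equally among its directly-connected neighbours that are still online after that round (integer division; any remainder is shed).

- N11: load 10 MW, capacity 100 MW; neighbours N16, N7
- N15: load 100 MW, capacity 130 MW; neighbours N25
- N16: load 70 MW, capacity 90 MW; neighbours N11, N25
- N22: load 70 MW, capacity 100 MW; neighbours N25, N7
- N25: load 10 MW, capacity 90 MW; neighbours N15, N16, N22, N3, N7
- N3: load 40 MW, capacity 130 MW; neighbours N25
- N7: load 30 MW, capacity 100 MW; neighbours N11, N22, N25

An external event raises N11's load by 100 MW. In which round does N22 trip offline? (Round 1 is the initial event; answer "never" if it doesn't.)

4

Round 1 — N11 at 110 > 100. N11 trips offline.
  N11 sheds 110 MW to N16, N7: 55 each.
    N16: 70+55 = 125 > 90
    N7: 30+55 = 85 ≤ 100
Round 2 — N16 trips offline.
  N16 sheds 125 MW to N25: 125 each.
    N25: 10+125 = 135 > 90
Round 3 — N25 trips offline.
  N25 sheds 135 MW to N15, N22, N3, N7: 33 each (3 lost).
    N15: 100+33 = 133 > 130
    N22: 70+33 = 103 > 100
    N3: 40+33 = 73 ≤ 130
    N7: 85+33 = 118 > 100
Round 4 — N15, N22, N7 trip offline.
  N15 sheds 133 MW: no online neighbours, lost.
  N22 sheds 103 MW: no online neighbours, lost.
  N7 sheds 118 MW: no online neighbours, lost.
No further trips.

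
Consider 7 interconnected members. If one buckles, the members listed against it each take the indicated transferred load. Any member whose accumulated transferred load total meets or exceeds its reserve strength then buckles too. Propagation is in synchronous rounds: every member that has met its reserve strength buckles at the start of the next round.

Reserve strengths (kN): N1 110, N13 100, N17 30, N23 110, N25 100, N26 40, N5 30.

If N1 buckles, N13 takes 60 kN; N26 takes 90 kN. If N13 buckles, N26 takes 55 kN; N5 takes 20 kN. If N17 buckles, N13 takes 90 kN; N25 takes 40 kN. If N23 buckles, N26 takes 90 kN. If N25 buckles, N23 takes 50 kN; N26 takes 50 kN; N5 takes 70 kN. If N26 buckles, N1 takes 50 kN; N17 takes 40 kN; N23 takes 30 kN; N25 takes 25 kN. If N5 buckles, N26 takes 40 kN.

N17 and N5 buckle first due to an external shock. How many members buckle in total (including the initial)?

3

Round 1 — N17, N5 buckle (initial).
  N13: +90 → 90 < 100
  N25: +40 → 40 < 100
  N26: +40 → 40 ≥ 40
Round 2 — N26 buckles.
  N1: +50 → 50 < 110
  N23: +30 → 30 < 110
  N25: +25 → 65 < 100
No further bucklings.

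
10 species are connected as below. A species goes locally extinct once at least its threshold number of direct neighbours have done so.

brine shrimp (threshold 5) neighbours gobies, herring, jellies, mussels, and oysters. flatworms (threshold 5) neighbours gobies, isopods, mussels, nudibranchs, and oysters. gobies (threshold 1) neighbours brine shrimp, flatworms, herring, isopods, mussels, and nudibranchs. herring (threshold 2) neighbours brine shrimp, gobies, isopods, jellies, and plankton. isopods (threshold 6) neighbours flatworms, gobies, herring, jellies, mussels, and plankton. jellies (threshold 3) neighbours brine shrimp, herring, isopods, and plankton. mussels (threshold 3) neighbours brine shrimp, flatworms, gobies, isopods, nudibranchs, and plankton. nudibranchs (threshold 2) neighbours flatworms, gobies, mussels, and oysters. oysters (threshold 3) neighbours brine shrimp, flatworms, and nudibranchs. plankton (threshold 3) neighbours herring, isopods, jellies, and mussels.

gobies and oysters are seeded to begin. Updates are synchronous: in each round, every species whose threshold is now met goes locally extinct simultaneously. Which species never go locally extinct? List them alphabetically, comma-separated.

brine shrimp, flatworms, herring, isopods, jellies, mussels, plankton

Round 1 — gobies, oysters go locally extinct (initial).
Round 2 — checking thresholds:
  brine shrimp: 2 of 5 neighbours < 5, not yet.
  flatworms: 2 of 5 neighbours < 5, not yet.
  herring: 1 of 5 neighbours < 2, not yet.
  isopods: 1 of 6 neighbours < 6, not yet.
  mussels: 1 of 6 neighbours < 3, not yet.
  nudibranchs: 2 of 4 neighbours ≥ 2, goes locally extinct.
Round 3 — no new extinctions; cascade stops.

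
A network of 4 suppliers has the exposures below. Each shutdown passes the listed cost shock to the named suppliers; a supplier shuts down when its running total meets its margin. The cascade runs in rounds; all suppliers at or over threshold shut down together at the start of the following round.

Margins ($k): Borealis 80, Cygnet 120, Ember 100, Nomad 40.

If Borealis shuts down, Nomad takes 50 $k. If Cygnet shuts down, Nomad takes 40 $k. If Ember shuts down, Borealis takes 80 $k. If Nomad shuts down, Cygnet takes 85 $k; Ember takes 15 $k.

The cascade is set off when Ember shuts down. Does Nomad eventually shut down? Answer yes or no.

Round 1 — Ember shuts down (initial).
  Borealis: +80 → 80 ≥ 80
Round 2 — Borealis shuts down.
  Nomad: +50 → 50 ≥ 40
Round 3 — Nomad shuts down.
  Cygnet: +85 → 85 < 120
No further shutdowns.

yes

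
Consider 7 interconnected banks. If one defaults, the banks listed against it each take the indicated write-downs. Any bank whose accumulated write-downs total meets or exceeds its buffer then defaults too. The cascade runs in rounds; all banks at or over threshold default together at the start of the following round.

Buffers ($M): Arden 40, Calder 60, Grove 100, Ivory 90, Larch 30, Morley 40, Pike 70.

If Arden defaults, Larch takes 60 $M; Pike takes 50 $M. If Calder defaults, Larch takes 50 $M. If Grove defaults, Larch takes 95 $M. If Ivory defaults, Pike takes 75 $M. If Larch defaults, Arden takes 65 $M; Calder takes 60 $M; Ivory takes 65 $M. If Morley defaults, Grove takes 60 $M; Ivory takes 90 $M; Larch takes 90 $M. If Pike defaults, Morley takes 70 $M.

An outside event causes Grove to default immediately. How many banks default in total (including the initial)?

4

Round 1 — Grove defaults (initial).
  Larch: +95 → 95 ≥ 30
Round 2 — Larch defaults.
  Arden: +65 → 65 ≥ 40
  Calder: +60 → 60 ≥ 60
  Ivory: +65 → 65 < 90
Round 3 — Arden, Calder default.
  Pike: +50 → 50 < 70
No further defaults.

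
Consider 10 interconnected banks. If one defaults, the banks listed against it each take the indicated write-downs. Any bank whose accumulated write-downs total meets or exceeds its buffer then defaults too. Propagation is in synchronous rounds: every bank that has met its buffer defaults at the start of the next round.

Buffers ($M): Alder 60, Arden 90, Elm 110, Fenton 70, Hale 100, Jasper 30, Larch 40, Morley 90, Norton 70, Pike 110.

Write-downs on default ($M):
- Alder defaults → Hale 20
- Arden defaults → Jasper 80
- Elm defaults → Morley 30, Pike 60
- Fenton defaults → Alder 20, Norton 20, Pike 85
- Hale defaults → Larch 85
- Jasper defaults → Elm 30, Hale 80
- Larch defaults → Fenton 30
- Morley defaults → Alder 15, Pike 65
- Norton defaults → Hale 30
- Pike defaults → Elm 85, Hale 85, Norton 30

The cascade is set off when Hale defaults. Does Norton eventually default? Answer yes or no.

Round 1 — Hale defaults (initial).
  Larch: +85 → 85 ≥ 40
Round 2 — Larch defaults.
  Fenton: +30 → 30 < 70
No further defaults.

no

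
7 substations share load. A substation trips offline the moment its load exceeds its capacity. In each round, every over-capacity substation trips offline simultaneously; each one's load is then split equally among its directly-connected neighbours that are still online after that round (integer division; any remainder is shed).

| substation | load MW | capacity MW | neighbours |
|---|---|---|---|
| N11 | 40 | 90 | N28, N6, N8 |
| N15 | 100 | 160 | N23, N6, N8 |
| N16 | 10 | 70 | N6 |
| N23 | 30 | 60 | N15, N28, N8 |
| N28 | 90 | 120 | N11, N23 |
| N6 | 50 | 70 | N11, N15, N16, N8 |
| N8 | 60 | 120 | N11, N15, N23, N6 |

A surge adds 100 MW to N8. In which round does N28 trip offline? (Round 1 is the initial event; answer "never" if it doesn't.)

Round 1 — N8 at 160 > 120. N8 trips offline.
  N8 sheds 160 MW to N11, N15, N23, N6: 40 each.
    N11: 40+40 = 80 ≤ 90
    N15: 100+40 = 140 ≤ 160
    N23: 30+40 = 70 > 60
    N6: 50+40 = 90 > 70
Round 2 — N23, N6 trip offline.
  N23 sheds 70 MW to N15, N28: 35 each.
    N15: 140+35 = 175 > 160
    N28: 90+35 = 125 > 120
  N6 sheds 90 MW to N11, N15, N16: 30 each.
    N11: 80+30 = 110 > 90
    N15: 175+30 = 205 > 160
    N16: 10+30 = 40 ≤ 70
Round 3 — N11, N15, N28 trip offline.
  N11 sheds 110 MW: no online neighbours, lost.
  N15 sheds 205 MW: no online neighbours, lost.
  N28 sheds 125 MW: no online neighbours, lost.
No further trips.

3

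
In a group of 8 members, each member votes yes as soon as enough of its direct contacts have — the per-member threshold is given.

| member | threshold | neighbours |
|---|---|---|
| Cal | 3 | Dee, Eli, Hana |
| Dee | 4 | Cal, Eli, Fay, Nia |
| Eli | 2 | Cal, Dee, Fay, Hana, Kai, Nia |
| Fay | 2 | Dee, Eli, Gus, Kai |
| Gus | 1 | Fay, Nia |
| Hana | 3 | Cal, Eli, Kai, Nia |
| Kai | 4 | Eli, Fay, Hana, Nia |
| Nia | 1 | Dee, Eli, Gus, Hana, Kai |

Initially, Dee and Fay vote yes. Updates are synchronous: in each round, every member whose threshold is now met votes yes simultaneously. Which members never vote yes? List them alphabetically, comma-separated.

Round 1 — Dee, Fay vote yes (initial).
Round 2 — checking thresholds:
  Cal: 1 of 3 neighbours < 3, not yet.
  Eli: 2 of 6 neighbours ≥ 2, votes yes.
  Gus: 1 of 2 neighbours ≥ 1, votes yes.
  Kai: 1 of 4 neighbours < 4, not yet.
  Nia: 1 of 5 neighbours ≥ 1, votes yes.
Round 3 — no new yes votes; cascade stops.

Cal, Hana, Kai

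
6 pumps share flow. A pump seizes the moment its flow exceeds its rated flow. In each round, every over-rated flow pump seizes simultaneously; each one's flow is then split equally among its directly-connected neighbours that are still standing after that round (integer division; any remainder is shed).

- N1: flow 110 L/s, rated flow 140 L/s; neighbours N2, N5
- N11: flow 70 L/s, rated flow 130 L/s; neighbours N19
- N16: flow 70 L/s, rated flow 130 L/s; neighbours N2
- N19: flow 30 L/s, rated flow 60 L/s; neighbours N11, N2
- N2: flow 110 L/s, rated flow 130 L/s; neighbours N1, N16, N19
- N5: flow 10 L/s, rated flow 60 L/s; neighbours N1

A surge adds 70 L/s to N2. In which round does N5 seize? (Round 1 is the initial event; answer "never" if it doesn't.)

3

Round 1 — N2 at 180 > 130. N2 seizes.
  N2 sheds 180 L/s to N1, N16, N19: 60 each.
    N1: 110+60 = 170 > 140
    N16: 70+60 = 130 ≤ 130
    N19: 30+60 = 90 > 60
Round 2 — N1, N19 seize.
  N1 sheds 170 L/s to N5: 170 each.
    N5: 10+170 = 180 > 60
  N19 sheds 90 L/s to N11: 90 each.
    N11: 70+90 = 160 > 130
Round 3 — N11, N5 seize.
  N11 sheds 160 L/s: no online neighbours, lost.
  N5 sheds 180 L/s: no online neighbours, lost.
No further seizures.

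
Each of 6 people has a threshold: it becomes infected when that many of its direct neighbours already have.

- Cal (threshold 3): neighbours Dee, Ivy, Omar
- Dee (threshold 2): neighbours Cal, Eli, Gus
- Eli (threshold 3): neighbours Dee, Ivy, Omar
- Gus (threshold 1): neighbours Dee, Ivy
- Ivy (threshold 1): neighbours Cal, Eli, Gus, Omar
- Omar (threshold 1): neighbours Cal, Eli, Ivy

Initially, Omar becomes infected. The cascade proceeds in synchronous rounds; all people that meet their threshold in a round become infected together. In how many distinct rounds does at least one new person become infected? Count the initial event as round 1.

3

Round 1 — Omar becomes infected (initial).
Round 2 — checking thresholds:
  Cal: 1 of 3 neighbours < 3, holds.
  Eli: 1 of 3 neighbours < 3, holds.
  Ivy: 1 of 4 neighbours ≥ 1, becomes infected.
Round 3 — checking thresholds:
  Cal: 2 of 3 neighbours < 3, holds.
  Eli: 2 of 3 neighbours < 3, holds.
  Gus: 1 of 2 neighbours ≥ 1, becomes infected.
Round 4 — no new infections; cascade stops.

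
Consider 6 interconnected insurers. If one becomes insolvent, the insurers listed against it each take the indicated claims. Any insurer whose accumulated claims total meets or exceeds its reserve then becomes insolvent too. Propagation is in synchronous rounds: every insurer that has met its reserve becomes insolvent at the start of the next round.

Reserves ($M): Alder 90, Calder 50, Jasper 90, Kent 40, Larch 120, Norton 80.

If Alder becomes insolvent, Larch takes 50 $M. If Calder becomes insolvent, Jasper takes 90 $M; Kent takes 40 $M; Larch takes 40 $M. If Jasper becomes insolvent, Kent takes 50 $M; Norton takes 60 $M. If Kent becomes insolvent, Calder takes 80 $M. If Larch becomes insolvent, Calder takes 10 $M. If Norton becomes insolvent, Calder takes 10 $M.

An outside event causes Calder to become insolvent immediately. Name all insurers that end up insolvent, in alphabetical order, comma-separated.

Calder, Jasper, Kent

Round 1 — Calder becomes insolvent (initial).
  Jasper: +90 → 90 ≥ 90
  Kent: +40 → 40 ≥ 40
  Larch: +40 → 40 < 120
Round 2 — Jasper, Kent become insolvent.
  Norton: +60 → 60 < 80
No further insolvencies.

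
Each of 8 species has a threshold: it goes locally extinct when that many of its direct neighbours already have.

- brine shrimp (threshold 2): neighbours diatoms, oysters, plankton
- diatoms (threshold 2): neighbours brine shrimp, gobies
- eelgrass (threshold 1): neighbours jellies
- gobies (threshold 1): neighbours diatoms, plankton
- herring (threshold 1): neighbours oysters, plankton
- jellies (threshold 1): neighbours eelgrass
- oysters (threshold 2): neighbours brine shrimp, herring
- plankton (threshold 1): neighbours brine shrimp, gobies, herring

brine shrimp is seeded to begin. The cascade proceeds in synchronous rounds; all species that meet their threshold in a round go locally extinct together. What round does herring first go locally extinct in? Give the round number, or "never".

Round 1 — brine shrimp goes locally extinct (initial).
Round 2 — checking thresholds:
  diatoms: 1 of 2 neighbours < 2, holds.
  oysters: 1 of 2 neighbours < 2, holds.
  plankton: 1 of 3 neighbours ≥ 1, goes locally extinct.
Round 3 — checking thresholds:
  diatoms: 1 of 2 neighbours < 2, holds.
  gobies: 1 of 2 neighbours ≥ 1, goes locally extinct.
  herring: 1 of 2 neighbours ≥ 1, goes locally extinct.
  oysters: 1 of 2 neighbours < 2, holds.
Round 4 — checking thresholds:
  diatoms: 2 of 2 neighbours ≥ 2, goes locally extinct.
  oysters: 2 of 2 neighbours ≥ 2, goes locally extinct.
Round 5 — no new extinctions; cascade stops.

3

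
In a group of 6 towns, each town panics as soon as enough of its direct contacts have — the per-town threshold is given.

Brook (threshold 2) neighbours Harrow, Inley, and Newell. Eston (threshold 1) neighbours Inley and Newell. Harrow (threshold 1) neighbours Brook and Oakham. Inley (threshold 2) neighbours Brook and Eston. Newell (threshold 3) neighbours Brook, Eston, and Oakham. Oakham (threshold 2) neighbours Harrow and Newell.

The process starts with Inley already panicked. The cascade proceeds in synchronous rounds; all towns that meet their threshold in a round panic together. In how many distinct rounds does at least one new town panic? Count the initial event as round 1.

Round 1 — Inley panics (initial).
Round 2 — checking thresholds:
  Brook: 1 of 3 neighbours < 2, holds.
  Eston: 1 of 2 neighbours ≥ 1, panics.
Round 3 — no new panics; cascade stops.

2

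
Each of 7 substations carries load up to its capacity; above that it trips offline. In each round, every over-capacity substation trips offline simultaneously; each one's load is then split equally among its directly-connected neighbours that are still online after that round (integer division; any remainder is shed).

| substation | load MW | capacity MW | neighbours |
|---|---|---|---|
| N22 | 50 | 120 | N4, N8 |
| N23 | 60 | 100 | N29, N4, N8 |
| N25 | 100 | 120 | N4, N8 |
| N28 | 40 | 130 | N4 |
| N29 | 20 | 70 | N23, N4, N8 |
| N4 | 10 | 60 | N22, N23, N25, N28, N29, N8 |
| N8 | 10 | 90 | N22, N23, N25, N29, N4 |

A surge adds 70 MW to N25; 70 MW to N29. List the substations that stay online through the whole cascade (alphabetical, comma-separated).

N28

Round 1 — N25 at 170 > 120; N29 at 90 > 70. N25, N29 trip offline.
  N25 sheds 170 MW to N4, N8: 85 each.
    N4: 10+85 = 95 > 60
    N8: 10+85 = 95 > 90
  N29 sheds 90 MW to N23, N4, N8: 30 each.
    N23: 60+30 = 90 ≤ 100
    N4: 95+30 = 125 > 60
    N8: 95+30 = 125 > 90
Round 2 — N4, N8 trip offline.
  N4 sheds 125 MW to N22, N23, N28: 41 each (2 lost).
    N22: 50+41 = 91 ≤ 120
    N23: 90+41 = 131 > 100
    N28: 40+41 = 81 ≤ 130
  N8 sheds 125 MW to N22, N23: 62 each (1 lost).
    N22: 91+62 = 153 > 120
    N23: 131+62 = 193 > 100
Round 3 — N22, N23 trip offline.
  N22 sheds 153 MW: no online neighbours, lost.
  N23 sheds 193 MW: no online neighbours, lost.
No further trips.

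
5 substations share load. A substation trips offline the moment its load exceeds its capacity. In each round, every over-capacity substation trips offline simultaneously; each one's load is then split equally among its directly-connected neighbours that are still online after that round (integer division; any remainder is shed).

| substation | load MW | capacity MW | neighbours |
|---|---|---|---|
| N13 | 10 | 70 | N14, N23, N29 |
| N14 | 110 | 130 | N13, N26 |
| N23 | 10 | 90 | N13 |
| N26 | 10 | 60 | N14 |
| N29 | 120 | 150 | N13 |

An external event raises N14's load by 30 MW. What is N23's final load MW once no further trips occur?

50

Round 1 — N14 at 140 > 130. N14 trips offline.
  N14 sheds 140 MW to N13, N26: 70 each.
    N13: 10+70 = 80 > 70
    N26: 10+70 = 80 > 60
Round 2 — N13, N26 trip offline.
  N13 sheds 80 MW to N23, N29: 40 each.
    N23: 10+40 = 50 ≤ 90
    N29: 120+40 = 160 > 150
  N26 sheds 80 MW: no online neighbours, lost.
Round 3 — N29 trips offline.
  N29 sheds 160 MW: no online neighbours, lost.
No further trips.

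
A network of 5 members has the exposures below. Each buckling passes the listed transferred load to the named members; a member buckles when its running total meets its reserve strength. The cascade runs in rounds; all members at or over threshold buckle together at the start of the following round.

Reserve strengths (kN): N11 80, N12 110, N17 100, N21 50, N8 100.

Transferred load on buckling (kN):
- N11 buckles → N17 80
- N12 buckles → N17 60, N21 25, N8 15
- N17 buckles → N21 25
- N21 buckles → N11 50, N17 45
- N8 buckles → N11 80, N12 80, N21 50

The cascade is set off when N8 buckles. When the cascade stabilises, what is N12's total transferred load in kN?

Round 1 — N8 buckles (initial).
  N11: +80 → 80 ≥ 80
  N12: +80 → 80 < 110
  N21: +50 → 50 ≥ 50
Round 2 — N11, N21 buckle.
  N17: +80+45 → 125 ≥ 100
Round 3 — N17 buckles.
No further bucklings.

80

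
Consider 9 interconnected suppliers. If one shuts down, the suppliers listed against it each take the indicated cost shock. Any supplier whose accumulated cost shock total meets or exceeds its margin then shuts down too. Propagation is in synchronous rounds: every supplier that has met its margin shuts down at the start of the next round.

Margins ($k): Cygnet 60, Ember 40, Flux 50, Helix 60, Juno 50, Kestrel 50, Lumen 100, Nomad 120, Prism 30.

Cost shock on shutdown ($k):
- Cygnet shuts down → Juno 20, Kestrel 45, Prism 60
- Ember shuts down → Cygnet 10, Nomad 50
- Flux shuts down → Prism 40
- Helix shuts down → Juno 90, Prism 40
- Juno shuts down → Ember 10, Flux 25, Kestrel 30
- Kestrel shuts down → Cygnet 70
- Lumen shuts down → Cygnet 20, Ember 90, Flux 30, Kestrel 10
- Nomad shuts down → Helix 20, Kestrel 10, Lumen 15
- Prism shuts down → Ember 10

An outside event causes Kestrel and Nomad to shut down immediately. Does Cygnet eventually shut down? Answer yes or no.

yes

Round 1 — Kestrel, Nomad shut down (initial).
  Cygnet: +70 → 70 ≥ 60
  Helix: +20 → 20 < 60
  Lumen: +15 → 15 < 100
Round 2 — Cygnet shuts down.
  Juno: +20 → 20 < 50
  Prism: +60 → 60 ≥ 30
Round 3 — Prism shuts down.
  Ember: +10 → 10 < 40
No further shutdowns.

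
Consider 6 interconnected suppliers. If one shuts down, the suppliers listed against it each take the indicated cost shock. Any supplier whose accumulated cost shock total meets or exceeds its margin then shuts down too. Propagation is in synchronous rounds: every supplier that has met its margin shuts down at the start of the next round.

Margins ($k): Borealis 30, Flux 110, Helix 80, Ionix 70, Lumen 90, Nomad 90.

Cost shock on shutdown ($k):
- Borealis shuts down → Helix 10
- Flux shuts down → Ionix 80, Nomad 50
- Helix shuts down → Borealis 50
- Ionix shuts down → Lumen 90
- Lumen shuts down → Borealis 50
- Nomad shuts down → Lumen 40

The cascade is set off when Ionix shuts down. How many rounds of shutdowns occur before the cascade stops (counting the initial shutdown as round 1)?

3

Round 1 — Ionix shuts down (initial).
  Lumen: +90 → 90 ≥ 90
Round 2 — Lumen shuts down.
  Borealis: +50 → 50 ≥ 30
Round 3 — Borealis shuts down.
  Helix: +10 → 10 < 80
No further shutdowns.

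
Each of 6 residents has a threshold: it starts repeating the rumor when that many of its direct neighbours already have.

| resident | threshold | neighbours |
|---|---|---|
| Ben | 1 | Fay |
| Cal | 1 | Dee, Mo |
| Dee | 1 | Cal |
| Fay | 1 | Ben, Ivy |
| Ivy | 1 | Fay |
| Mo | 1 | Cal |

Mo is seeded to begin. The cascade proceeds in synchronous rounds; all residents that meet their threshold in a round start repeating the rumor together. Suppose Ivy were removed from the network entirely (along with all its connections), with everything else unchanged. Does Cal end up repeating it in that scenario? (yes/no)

With Ivy removed:
Round 1 — Mo starts repeating the rumor (initial).
Round 2 — checking thresholds:
  Cal: 1 of 2 neighbours ≥ 1, starts repeating the rumor.
Round 3 — checking thresholds:
  Dee: 1 of 1 neighbours ≥ 1, starts repeating the rumor.
Round 4 — no new spreads; cascade stops.

yes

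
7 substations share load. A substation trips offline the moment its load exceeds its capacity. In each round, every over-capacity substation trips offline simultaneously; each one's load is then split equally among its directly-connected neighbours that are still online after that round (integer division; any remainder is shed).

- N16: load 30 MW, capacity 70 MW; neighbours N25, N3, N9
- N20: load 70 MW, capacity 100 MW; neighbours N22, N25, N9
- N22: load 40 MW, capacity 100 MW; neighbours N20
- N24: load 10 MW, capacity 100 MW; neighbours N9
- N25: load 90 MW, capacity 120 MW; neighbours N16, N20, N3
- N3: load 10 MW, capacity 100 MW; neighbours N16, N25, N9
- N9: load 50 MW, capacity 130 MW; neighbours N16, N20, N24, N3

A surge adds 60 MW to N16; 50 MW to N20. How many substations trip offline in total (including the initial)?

Round 1 — N16 at 90 > 70; N20 at 120 > 100. N16, N20 trip offline.
  N16 sheds 90 MW to N25, N3, N9: 30 each.
    N25: 90+30 = 120 ≤ 120
    N3: 10+30 = 40 ≤ 100
    N9: 50+30 = 80 ≤ 130
  N20 sheds 120 MW to N22, N25, N9: 40 each.
    N22: 40+40 = 80 ≤ 100
    N25: 120+40 = 160 > 120
    N9: 80+40 = 120 ≤ 130
Round 2 — N25 trips offline.
  N25 sheds 160 MW to N3: 160 each.
    N3: 40+160 = 200 > 100
Round 3 — N3 trips offline.
  N3 sheds 200 MW to N9: 200 each.
    N9: 120+200 = 320 > 130
Round 4 — N9 trips offline.
  N9 sheds 320 MW to N24: 320 each.
    N24: 10+320 = 330 > 100
Round 5 — N24 trips offline.
  N24 sheds 330 MW: no online neighbours, lost.
No further trips.

6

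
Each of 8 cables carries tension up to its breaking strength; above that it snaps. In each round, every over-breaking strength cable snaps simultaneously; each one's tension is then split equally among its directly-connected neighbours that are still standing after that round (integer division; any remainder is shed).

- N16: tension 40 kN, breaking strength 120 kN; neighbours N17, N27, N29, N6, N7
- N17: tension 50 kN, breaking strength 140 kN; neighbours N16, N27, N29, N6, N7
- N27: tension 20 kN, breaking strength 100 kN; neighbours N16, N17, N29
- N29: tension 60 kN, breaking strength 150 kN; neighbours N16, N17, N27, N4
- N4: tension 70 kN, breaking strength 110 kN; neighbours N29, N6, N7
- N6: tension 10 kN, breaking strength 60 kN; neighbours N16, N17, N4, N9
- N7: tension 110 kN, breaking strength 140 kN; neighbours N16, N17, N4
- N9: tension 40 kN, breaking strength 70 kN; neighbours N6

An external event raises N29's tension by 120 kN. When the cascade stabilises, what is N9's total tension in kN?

Round 1 — N29 at 180 > 150. N29 snaps.
  N29 sheds 180 kN to N16, N17, N27, N4: 45 each.
    N16: 40+45 = 85 ≤ 120
    N17: 50+45 = 95 ≤ 140
    N27: 20+45 = 65 ≤ 100
    N4: 70+45 = 115 > 110
Round 2 — N4 snaps.
  N4 sheds 115 kN to N6, N7: 57 each (1 lost).
    N6: 10+57 = 67 > 60
    N7: 110+57 = 167 > 140
Round 3 — N6, N7 snap.
  N6 sheds 67 kN to N16, N17, N9: 22 each (1 lost).
    N16: 85+22 = 107 ≤ 120
    N17: 95+22 = 117 ≤ 140
    N9: 40+22 = 62 ≤ 70
  N7 sheds 167 kN to N16, N17: 83 each (1 lost).
    N16: 107+83 = 190 > 120
    N17: 117+83 = 200 > 140
Round 4 — N16, N17 snap.
  N16 sheds 190 kN to N27: 190 each.
    N27: 65+190 = 255 > 100
  N17 sheds 200 kN to N27: 200 each.
    N27: 255+200 = 455 > 100
Round 5 — N27 snaps.
  N27 sheds 455 kN: no online neighbours, lost.
No further breaks.

62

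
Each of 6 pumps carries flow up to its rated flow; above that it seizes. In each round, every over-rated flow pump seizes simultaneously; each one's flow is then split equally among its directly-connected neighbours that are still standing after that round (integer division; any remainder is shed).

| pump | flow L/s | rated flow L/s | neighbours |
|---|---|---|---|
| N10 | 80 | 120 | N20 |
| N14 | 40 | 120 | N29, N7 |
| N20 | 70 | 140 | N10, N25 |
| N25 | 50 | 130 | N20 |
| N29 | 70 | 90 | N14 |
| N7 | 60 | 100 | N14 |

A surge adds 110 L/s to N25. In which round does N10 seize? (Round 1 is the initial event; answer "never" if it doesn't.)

3

Round 1 — N25 at 160 > 130. N25 seizes.
  N25 sheds 160 L/s to N20: 160 each.
    N20: 70+160 = 230 > 140
Round 2 — N20 seizes.
  N20 sheds 230 L/s to N10: 230 each.
    N10: 80+230 = 310 > 120
Round 3 — N10 seizes.
  N10 sheds 310 L/s: no online neighbours, lost.
No further seizures.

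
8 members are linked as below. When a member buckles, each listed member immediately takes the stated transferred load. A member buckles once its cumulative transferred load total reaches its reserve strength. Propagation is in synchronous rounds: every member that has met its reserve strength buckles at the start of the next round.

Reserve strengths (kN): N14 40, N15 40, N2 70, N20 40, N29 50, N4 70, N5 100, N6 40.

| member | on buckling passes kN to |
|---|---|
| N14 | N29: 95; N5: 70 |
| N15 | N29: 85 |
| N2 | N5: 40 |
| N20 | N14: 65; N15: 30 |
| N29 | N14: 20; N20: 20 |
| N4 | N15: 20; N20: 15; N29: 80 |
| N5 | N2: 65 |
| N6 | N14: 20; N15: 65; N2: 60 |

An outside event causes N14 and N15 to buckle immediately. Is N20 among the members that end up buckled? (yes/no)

Round 1 — N14, N15 buckle (initial).
  N29: +95+85 → 180 ≥ 50
  N5: +70 → 70 < 100
Round 2 — N29 buckles.
  N20: +20 → 20 < 40
No further bucklings.

no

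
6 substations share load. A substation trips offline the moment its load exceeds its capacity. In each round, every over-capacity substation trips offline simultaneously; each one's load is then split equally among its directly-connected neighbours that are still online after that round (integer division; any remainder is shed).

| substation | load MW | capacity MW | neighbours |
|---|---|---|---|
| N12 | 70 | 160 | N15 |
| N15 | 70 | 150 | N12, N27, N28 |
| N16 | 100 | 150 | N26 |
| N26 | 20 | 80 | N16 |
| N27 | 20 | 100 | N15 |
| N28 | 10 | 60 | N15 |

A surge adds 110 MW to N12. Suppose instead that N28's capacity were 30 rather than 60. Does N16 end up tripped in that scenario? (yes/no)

no

With N28's capacity at 30:
Round 1 — N12 at 180 > 160. N12 trips offline.
  N12 sheds 180 MW to N15: 180 each.
    N15: 70+180 = 250 > 150
Round 2 — N15 trips offline.
  N15 sheds 250 MW to N27, N28: 125 each.
    N27: 20+125 = 145 > 100
    N28: 10+125 = 135 > 30
Round 3 — N27, N28 trip offline.
  N27 sheds 145 MW: no online neighbours, lost.
  N28 sheds 135 MW: no online neighbours, lost.
No further trips.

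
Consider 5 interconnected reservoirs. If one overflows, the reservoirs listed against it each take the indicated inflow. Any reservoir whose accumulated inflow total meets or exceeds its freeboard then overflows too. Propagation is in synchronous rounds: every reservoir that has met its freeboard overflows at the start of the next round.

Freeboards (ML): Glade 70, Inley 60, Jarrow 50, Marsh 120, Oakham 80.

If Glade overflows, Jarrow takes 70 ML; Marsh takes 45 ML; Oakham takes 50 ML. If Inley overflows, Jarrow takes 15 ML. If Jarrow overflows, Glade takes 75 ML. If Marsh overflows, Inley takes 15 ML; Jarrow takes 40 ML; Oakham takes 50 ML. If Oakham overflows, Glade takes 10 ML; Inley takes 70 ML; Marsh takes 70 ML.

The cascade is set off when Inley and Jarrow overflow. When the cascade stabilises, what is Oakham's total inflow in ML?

Round 1 — Inley, Jarrow overflow (initial).
  Glade: +75 → 75 ≥ 70
Round 2 — Glade overflows.
  Marsh: +45 → 45 < 120
  Oakham: +50 → 50 < 80
No further overflows.

50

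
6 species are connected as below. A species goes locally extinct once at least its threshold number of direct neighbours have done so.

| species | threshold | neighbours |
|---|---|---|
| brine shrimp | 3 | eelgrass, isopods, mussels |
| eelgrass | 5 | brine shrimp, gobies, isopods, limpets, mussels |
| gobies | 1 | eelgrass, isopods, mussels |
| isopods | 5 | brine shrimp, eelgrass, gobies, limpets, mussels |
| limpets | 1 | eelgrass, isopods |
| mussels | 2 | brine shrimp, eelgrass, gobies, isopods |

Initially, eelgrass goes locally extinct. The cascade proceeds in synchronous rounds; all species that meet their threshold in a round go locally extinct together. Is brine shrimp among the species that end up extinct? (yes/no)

no

Round 1 — eelgrass goes locally extinct (initial).
Round 2 — checking thresholds:
  brine shrimp: 1 of 3 neighbours < 3, holds.
  gobies: 1 of 3 neighbours ≥ 1, goes locally extinct.
  isopods: 1 of 5 neighbours < 5, holds.
  limpets: 1 of 2 neighbours ≥ 1, goes locally extinct.
  mussels: 1 of 4 neighbours < 2, holds.
Round 3 — checking thresholds:
  brine shrimp: 1 of 3 neighbours < 3, holds.
  isopods: 3 of 5 neighbours < 5, holds.
  mussels: 2 of 4 neighbours ≥ 2, goes locally extinct.
Round 4 — no new extinctions; cascade stops.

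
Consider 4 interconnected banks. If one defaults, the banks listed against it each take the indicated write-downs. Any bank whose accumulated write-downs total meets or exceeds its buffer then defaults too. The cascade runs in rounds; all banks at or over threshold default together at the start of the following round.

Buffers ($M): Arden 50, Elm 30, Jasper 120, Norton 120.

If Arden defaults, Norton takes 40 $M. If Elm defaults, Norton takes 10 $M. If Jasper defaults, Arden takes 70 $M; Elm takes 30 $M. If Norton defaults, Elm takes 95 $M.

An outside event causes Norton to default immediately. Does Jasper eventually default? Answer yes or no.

no

Round 1 — Norton defaults (initial).
  Elm: +95 → 95 ≥ 30
Round 2 — Elm defaults.
No further defaults.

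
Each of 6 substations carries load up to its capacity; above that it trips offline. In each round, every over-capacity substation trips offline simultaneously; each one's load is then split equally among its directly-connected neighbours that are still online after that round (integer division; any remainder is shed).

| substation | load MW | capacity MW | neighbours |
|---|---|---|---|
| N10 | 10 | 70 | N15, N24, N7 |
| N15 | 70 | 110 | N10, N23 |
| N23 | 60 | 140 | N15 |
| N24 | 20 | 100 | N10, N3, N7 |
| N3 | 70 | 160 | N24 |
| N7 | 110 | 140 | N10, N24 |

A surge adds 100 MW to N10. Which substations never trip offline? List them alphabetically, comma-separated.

Round 1 — N10 at 110 > 70. N10 trips offline.
  N10 sheds 110 MW to N15, N24, N7: 36 each (2 lost).
    N15: 70+36 = 106 ≤ 110
    N24: 20+36 = 56 ≤ 100
    N7: 110+36 = 146 > 140
Round 2 — N7 trips offline.
  N7 sheds 146 MW to N24: 146 each.
    N24: 56+146 = 202 > 100
Round 3 — N24 trips offline.
  N24 sheds 202 MW to N3: 202 each.
    N3: 70+202 = 272 > 160
Round 4 — N3 trips offline.
  N3 sheds 272 MW: no online neighbours, lost.
No further trips.

N15, N23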